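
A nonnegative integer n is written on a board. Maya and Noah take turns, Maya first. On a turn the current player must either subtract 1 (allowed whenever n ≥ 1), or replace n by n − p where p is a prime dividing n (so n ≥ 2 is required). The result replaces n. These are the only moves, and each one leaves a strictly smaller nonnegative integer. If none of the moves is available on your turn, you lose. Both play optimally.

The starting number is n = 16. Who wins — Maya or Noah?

Noah wins.

Use the standard recursion: the mover loses at a terminal position; elsewhere, the mover wins exactly when some move hands the opponent an L position.
n=0: no move → L
n=1: reaches L-position 0 → W
n=2: reaches L-position 0 → W
n=3: reaches L-position 0 → W
n=4: only reaches 2(W), 3(W), all W → L
n=5: reaches L-position 0 → W
n=6: reaches L-position 4 → W
n=7: reaches L-position 0 → W
n=8: only reaches 6(W), 7(W), all W → L
n=9: reaches L-position 8 → W
n=10: reaches L-position 8 → W
n=11: reaches L-position 0 → W
n=12: only reaches 9(W), 10(W), 11(W), all W → L
n=13: reaches L-position 0 → W
n=14: reaches L-position 12 → W
n=15: reaches L-position 12 → W
n=16: only reaches 14(W), 15(W), all W → L
Every move from 16 reaches a W position, so the mover loses.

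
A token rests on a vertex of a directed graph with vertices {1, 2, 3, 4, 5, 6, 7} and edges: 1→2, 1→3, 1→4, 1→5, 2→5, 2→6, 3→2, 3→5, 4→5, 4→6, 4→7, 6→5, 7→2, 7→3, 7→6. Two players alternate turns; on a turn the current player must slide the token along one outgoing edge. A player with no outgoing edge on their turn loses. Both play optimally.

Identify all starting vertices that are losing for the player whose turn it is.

Use the standard recursion: the mover loses at a terminal position; elsewhere, the mover wins exactly when some move hands the opponent an L position.
Every edge goes from a vertex to one that appears earlier in the order 5, 6, 2, 3, 7, 4, 1, so processing vertices in that order labels each vertex after all of its successors.
5: no outgoing edge → L
6: reaches L-position 5 → W
2: reaches L-position 5 → W
3: reaches L-position 5 → W
7: only reaches 3(W), 2(W), 6(W), all W → L
4: reaches L-position 7 → W
1: reaches L-position 5 → W
Reading off the rows marked L gives the requested list; there are 2 such vertices.

5, 7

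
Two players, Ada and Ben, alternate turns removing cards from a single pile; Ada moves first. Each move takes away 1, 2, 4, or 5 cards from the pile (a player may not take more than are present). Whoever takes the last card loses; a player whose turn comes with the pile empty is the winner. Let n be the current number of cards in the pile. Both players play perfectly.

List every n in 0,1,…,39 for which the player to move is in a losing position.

Work bottom-up. With no move the player to move wins. Otherwise the position is W if at least one move leads to an L position for the opponent, and L if every move leads to a W.
n=0: no move; the opponent has just taken the last card and therefore loses → W
n=1: the only move is to 0(W), a W ⇒ L
n=2: can move to 1, which is L ⇒ W
n=3: can move to 1, which is L ⇒ W
n=4: moves to 3(W), 2(W), 0(W); every one is W ⇒ L
n=5: can move to 4, which is L ⇒ W
n=6: can move to 4, which is L ⇒ W
n=7: moves to 6(W), 5(W), 3(W), 2(W); every one is W ⇒ L
n=8: can move to 7, which is L ⇒ W
n=9: can move to 7, which is L ⇒ W
n=10: moves to 9(W), 8(W), 6(W), 5(W); every one is W ⇒ L
n=11: can move to 10, which is L ⇒ W
n=12: can move to 10, which is L ⇒ W
n=13: moves to 12(W), 11(W), 9(W), 8(W); every one is W ⇒ L
n=14: can move to 13, which is L ⇒ W
n=15: can move to 13, which is L ⇒ W
n=16: moves to 15(W), 14(W), 12(W), 11(W); every one is W ⇒ L
n=17: can move to 16, which is L ⇒ W
n=18: can move to 16, which is L ⇒ W
n=19: moves to 18(W), 17(W), 15(W), 14(W); every one is W ⇒ L
n=20: can move to 19, which is L ⇒ W
n=21: can move to 19, which is L ⇒ W
n=22: moves to 21(W), 20(W), 18(W), 17(W); every one is W ⇒ L
n=23: can move to 22, which is L ⇒ W
n=24: can move to 22, which is L ⇒ W
n=25: moves to 24(W), 23(W), 21(W), 20(W); every one is W ⇒ L
n=26: can move to 25, which is L ⇒ W
n=27: can move to 25, which is L ⇒ W
n=28: moves to 27(W), 26(W), 24(W), 23(W); every one is W ⇒ L
n=29: can move to 28, which is L ⇒ W
n=30: can move to 28, which is L ⇒ W
n=31: moves to 30(W), 29(W), 27(W), 26(W); every one is W ⇒ L
n=32: can move to 31, which is L ⇒ W
n=33: can move to 31, which is L ⇒ W
n=34: moves to 33(W), 32(W), 30(W), 29(W); every one is W ⇒ L
n=35: can move to 34, which is L ⇒ W
n=36: can move to 34, which is L ⇒ W
n=37: moves to 36(W), 35(W), 33(W), 32(W); every one is W ⇒ L
n=38: can move to 37, which is L ⇒ W
n=39: can move to 37, which is L ⇒ W
Reading off the rows marked L gives the requested list; there are 13 such values of n.

1, 4, 7, 10, 13, 16, 19, 22, 25, 28, 31, 34, 37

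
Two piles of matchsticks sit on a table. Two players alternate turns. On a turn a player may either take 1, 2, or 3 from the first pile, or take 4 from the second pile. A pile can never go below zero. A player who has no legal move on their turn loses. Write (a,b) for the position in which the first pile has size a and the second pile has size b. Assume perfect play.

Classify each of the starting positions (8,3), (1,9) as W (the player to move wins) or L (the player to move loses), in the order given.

Compute win/loss labels from the base case upward. A position with no move is L. Any other position is W if it can reach an L in one move, else L.
No move ever increases a pile, so every position that can arise here has a ≤ 8 and b ≤ 9; it is enough to label the cells with 0 ≤ a ≤ 8 and 0 ≤ b ≤ 9.
Every move lowers a or b (never raises either), so fill the grid row by row in increasing a, and left to right within a row: each cell's successors are then already labelled.
      b=0  b=1  b=2  b=3  b=4  b=5  b=6  b=7  b=8  b=9
a=0:    L    L    L    L    W    W    W    W    L    L
a=1:    W    W    W    W    L    L    L    L    W    W
a=2:    W    W    W    W    W    W    W    W    W    W
a=3:    W    W    W    W    W    W    W    W    W    W
a=4:    L    L    L    L    W    W    W    W    L    L
a=5:    W    W    W    W    L    L    L    L    W    W
a=6:    W    W    W    W    W    W    W    W    W    W
a=7:    W    W    W    W    W    W    W    W    W    W
a=8:    L    L    L    L    W    W    W    W    L    L
Cells with no legal move (terminal, hence L): (0,0), (0,1), (0,2), (0,3).
The remaining L cells, each justified by listing all of its moves:
(0,8): only reaches (0,4)(W), which is W → L
(0,9): only reaches (0,5)(W), which is W → L
(1,4): only reaches (0,4)(W), (1,0)(W), all W → L
(1,5): only reaches (0,5)(W), (1,1)(W), all W → L
(1,6): only reaches (0,6)(W), (1,2)(W), all W → L
(1,7): only reaches (0,7)(W), (1,3)(W), all W → L
(4,0): only reaches (3,0)(W), (2,0)(W), (1,0)(W), all W → L
(4,1): only reaches (3,1)(W), (2,1)(W), (1,1)(W), all W → L
(4,2): only reaches (3,2)(W), (2,2)(W), (1,2)(W), all W → L
(4,3): only reaches (3,3)(W), (2,3)(W), (1,3)(W), all W → L
(4,8): only reaches (3,8)(W), (2,8)(W), (1,8)(W), (4,4)(W), all W → L
(4,9): only reaches (3,9)(W), (2,9)(W), (1,9)(W), (4,5)(W), all W → L
(5,4): only reaches (4,4)(W), (3,4)(W), (2,4)(W), (5,0)(W), all W → L
(5,5): only reaches (4,5)(W), (3,5)(W), (2,5)(W), (5,1)(W), all W → L
(5,6): only reaches (4,6)(W), (3,6)(W), (2,6)(W), (5,2)(W), all W → L
(5,7): only reaches (4,7)(W), (3,7)(W), (2,7)(W), (5,3)(W), all W → L
(8,0): only reaches (7,0)(W), (6,0)(W), (5,0)(W), all W → L
(8,1): only reaches (7,1)(W), (6,1)(W), (5,1)(W), all W → L
(8,2): only reaches (7,2)(W), (6,2)(W), (5,2)(W), all W → L
(8,3): only reaches (7,3)(W), (6,3)(W), (5,3)(W), all W → L
(8,8): only reaches (7,8)(W), (6,8)(W), (5,8)(W), (8,4)(W), all W → L
(8,9): only reaches (7,9)(W), (6,9)(W), (5,9)(W), (8,5)(W), all W → L
Every other cell has at least one move into one of the L cells above, so it is W.
(8,3): one of the L cells justified above, so L
(1,9): the move to (0,9) reaches an L cell, so W

(8,3): L, (1,9): W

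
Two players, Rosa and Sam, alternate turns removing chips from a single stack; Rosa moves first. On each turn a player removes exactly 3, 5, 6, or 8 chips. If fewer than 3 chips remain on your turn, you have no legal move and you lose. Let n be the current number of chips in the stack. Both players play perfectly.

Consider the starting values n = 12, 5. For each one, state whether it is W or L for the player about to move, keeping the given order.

12: L, 5: W

Compute win/loss labels from the base case upward. A position with no move is L. Any other position is W if it can reach an L in one move, else L.
n=0: no move → L
n=1: no move → L
n=2: no move → L
n=3: →0(L), so W
n=4: →1(L), so W
n=5: →2(L), so W
n=6: →1(L), so W
n=7: →2(L), so W
n=8: →2(L), so W
n=9: →1(L), so W
n=10: →2(L), so W
n=11: →8(W), 6(W), 5(W), 3(W) — all W, so L
n=12: →9(W), 7(W), 6(W), 4(W) — all W, so L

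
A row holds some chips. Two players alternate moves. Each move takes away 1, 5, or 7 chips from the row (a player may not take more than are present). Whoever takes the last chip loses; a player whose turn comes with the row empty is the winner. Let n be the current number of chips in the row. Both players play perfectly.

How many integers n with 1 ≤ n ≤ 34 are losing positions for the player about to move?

Work bottom-up. With no move the player to move wins. Otherwise the position is W if at least one move leads to an L position for the opponent, and L if every move leads to a W.
n=0: no move; the opponent has just taken the last chip and therefore loses → W
n=1: L (sole option 0(W) is W)
n=2: W (go to 1, an L position)
n=3: L (sole option 2(W) is W)
n=4: W (go to 3, an L position)
n=5: L (options 4(W), 0(W) are all W)
n=6: W (go to 5, an L position)
n=7: L (options 6(W), 2(W), 0(W) are all W)
n=8: W (go to 7, an L position)
n=9: L (options 8(W), 4(W), 2(W) are all W)
n=10: W (go to 9, an L position)
n=11: L (options 10(W), 6(W), 4(W) are all W)
n=12: W (go to 11, an L position)
n=13: L (options 12(W), 8(W), 6(W) are all W)
n=14: W (go to 13, an L position)
n=15: L (options 14(W), 10(W), 8(W) are all W)
n=16: W (go to 15, an L position)
n=17: L (options 16(W), 12(W), 10(W) are all W)
n=18: W (go to 17, an L position)
n=19: L (options 18(W), 14(W), 12(W) are all W)
n=20: W (go to 19, an L position)
n=21: L (options 20(W), 16(W), 14(W) are all W)
n=22: W (go to 21, an L position)
n=23: L (options 22(W), 18(W), 16(W) are all W)
n=24: W (go to 23, an L position)
n=25: L (options 24(W), 20(W), 18(W) are all W)
n=26: W (go to 25, an L position)
n=27: L (options 26(W), 22(W), 20(W) are all W)
n=28: W (go to 27, an L position)
n=29: L (options 28(W), 24(W), 22(W) are all W)
n=30: W (go to 29, an L position)
n=31: L (options 30(W), 26(W), 24(W) are all W)
n=32: W (go to 31, an L position)
n=33: L (options 32(W), 28(W), 26(W) are all W)
n=34: W (go to 33, an L position)
L entries with 1 ≤ n ≤ 34 (the range starts at n=1): n = 1, 3, 5, 7, 9, 11, 13, 15, 17, 19, 21, 23, 25, 27, 29, 31, 33; that makes 17.

17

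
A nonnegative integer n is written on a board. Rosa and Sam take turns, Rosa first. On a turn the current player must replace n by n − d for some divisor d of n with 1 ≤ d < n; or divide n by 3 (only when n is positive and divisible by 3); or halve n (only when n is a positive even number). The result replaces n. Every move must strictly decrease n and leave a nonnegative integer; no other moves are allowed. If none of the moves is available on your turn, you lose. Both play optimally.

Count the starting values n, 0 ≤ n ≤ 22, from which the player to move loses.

Build the W/L table. Terminal = L. A non-terminal position is W if it has a move to some L; otherwise it is L.
n=0: no move → L
n=1: no move → L
n=2: can move to 1, which is L ⇒ W
n=3: can move to 1, which is L ⇒ W
n=4: moves to 2(W), 3(W); every one is W ⇒ L
n=5: can move to 4, which is L ⇒ W
n=6: can move to 4, which is L ⇒ W
n=7: the only move is to 6(W), a W ⇒ L
n=8: can move to 4, which is L ⇒ W
n=9: moves to 3(W), 6(W), 8(W); every one is W ⇒ L
n=10: can move to 9, which is L ⇒ W
n=11: the only move is to 10(W), a W ⇒ L
n=12: can move to 4, which is L ⇒ W
n=13: the only move is to 12(W), a W ⇒ L
n=14: can move to 7, which is L ⇒ W
n=15: moves to 5(W), 10(W), 12(W), 14(W); every one is W ⇒ L
n=16: can move to 15, which is L ⇒ W
n=17: the only move is to 16(W), a W ⇒ L
n=18: can move to 9, which is L ⇒ W
n=19: the only move is to 18(W), a W ⇒ L
n=20: can move to 15, which is L ⇒ W
n=21: can move to 7, which is L ⇒ W
n=22: can move to 11, which is L ⇒ W
L entries with 0 ≤ n ≤ 22: n = 0, 1, 4, 7, 9, 11, 13, 15, 17, 19; that makes 10.

10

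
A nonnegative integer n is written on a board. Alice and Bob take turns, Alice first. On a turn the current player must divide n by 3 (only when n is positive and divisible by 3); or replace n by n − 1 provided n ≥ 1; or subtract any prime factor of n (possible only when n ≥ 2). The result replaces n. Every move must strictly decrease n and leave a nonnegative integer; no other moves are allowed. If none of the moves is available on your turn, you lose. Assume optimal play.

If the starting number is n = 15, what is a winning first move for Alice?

Move to 14.

Use the standard recursion: the mover loses at a terminal position; elsewhere, the mover wins exactly when some move hands the opponent an L position.
n=0: no move → L
n=1: W (go to 0, an L position)
n=2: W (go to 0, an L position)
n=3: W (go to 0, an L position)
n=4: L (options 2(W), 3(W) are all W)
n=5: W (go to 0, an L position)
n=6: W (go to 4, an L position)
n=7: W (go to 0, an L position)
n=8: L (options 6(W), 7(W) are all W)
n=9: W (go to 8, an L position)
n=10: W (go to 8, an L position)
n=11: W (go to 0, an L position)
n=12: W (go to 4, an L position)
n=13: W (go to 0, an L position)
n=14: L (options 7(W), 12(W), 13(W) are all W)
n=15: W (go to 14, an L position)
From 15, the L positions reachable in one move are: 14.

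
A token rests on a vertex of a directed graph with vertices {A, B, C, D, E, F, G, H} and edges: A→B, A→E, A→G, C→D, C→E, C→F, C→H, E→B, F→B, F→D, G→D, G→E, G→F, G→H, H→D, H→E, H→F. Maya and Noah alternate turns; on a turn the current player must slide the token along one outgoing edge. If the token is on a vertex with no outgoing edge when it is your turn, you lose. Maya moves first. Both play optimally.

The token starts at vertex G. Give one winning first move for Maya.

Move to D.

Build the W/L table. Terminal = L. A non-terminal position is W if it has a move to some L; otherwise it is L.
Every edge goes from a vertex to one that appears earlier in the order D, B, F, E, H, G, A, C, so processing vertices in that order labels each vertex after all of its successors.
D: no outgoing edge → L
B: no outgoing edge → L
F: reaches L-position B → W
E: reaches L-position B → W
H: reaches L-position D → W
G: reaches L-position D → W
A: reaches L-position B → W
C: reaches L-position D → W
From G, the L positions reachable in one move are: D.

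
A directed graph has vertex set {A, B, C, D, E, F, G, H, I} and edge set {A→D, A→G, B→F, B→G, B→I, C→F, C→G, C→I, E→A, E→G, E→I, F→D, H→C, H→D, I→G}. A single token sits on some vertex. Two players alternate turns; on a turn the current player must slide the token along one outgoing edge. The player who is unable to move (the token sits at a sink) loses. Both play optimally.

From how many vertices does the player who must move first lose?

2

Use the standard recursion: the mover loses at a terminal position; elsewhere, the mover wins exactly when some move hands the opponent an L position.
Every edge goes from a vertex to one that appears earlier in the order D, G, I, F, B, C, A, H, E, so processing vertices in that order labels each vertex after all of its successors.
D: no outgoing edge → L
G: no outgoing edge → L
I: W (go to G, an L position)
F: W (go to D, an L position)
B: W (go to G, an L position)
C: W (go to G, an L position)
A: W (go to G, an L position)
H: W (go to D, an L position)
E: W (go to G, an L position)
The L vertices are D, G; that is 2 in all.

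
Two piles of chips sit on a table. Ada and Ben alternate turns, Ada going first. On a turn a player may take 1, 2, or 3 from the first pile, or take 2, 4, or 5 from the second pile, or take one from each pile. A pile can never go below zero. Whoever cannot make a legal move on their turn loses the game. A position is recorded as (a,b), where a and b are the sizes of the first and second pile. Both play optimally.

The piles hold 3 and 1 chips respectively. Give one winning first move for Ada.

Compute win/loss labels from the base case upward. A position with no move is L. Any other position is W if it can reach an L in one move, else L.
No move ever increases a pile, so every position that can arise here has a ≤ 3 and b ≤ 1; it is enough to label the cells with 0 ≤ a ≤ 3 and 0 ≤ b ≤ 1.
Every move lowers a or b (never raises either), so fill the grid row by row in increasing a, and left to right within a row: each cell's successors are then already labelled.
      b=0  b=1
a=0:    L    L
a=1:    W    W
a=2:    W    W
a=3:    W    W
Cells with no legal move (terminal, hence L): (0,0), (0,1).
Every other cell has at least one move into one of the L cells above, so it is W.
From (3,1), the L positions reachable in one move are: (0,1).

Move to (0,1).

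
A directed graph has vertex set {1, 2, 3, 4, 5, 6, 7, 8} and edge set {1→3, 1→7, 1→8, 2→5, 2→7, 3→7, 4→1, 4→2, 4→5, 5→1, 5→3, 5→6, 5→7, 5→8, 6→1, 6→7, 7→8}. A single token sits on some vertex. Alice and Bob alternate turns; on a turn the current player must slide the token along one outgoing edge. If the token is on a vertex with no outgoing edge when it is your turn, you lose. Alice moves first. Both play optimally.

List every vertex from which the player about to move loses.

2, 3, 6, 8

Classify positions by backward induction: terminal positions (no move available) are L. From any other position, the mover wins iff some move reaches an L.
Every edge goes from a vertex to one that appears earlier in the order 8, 7, 3, 1, 6, 5, 2, 4, so processing vertices in that order labels each vertex after all of its successors.
8: no outgoing edge → L
7: →8(L), so W
3: →7(W) only, which is W, so L
1: →3(L), so W
6: →1(W), 7(W) — all W, so L
5: →6(L), so W
2: →5(W), 7(W) — all W, so L
4: →2(L), so W
The losing starting vertices are exactly the entries labelled L in this table (4 of them).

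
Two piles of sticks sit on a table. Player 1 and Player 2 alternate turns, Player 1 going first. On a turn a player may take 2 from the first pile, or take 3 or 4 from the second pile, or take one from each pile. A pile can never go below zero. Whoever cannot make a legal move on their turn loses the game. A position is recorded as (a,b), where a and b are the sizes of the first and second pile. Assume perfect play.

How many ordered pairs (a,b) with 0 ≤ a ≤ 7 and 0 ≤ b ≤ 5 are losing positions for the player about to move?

Positions with no move are L. A position that does have a move is losing for the player to move precisely when every available move leads to a winning position for the opponent. Fill in the labels:
Every move lowers a or b (never raises either), so fill the grid row by row in increasing a, and left to right within a row: each cell's successors are then already labelled.
      b=0  b=1  b=2  b=3  b=4  b=5
a=0:    L    L    L    W    W    W
a=1:    L    W    W    W    W    L
a=2:    W    W    W    L    L    L
a=3:    W    L    L    L    W    W
a=4:    L    L    W    W    W    W
a=5:    L    W    W    W    W    L
a=6:    W    W    L    L    L    W
a=7:    W    L    L    W    W    W
Cells with no legal move (terminal, hence L): (0,0), (0,1), (0,2), (1,0).
The remaining L cells, each justified by listing all of its moves:
(1,5): →(1,2)(W), (1,1)(W), (0,4)(W) — all W, so L
(2,3): →(0,3)(W), (2,0)(W), (1,2)(W) — all W, so L
(2,4): →(0,4)(W), (2,1)(W), (2,0)(W), (1,3)(W) — all W, so L
(2,5): →(0,5)(W), (2,2)(W), (2,1)(W), (1,4)(W) — all W, so L
(3,1): →(1,1)(W), (2,0)(W) — all W, so L
(3,2): →(1,2)(W), (2,1)(W) — all W, so L
(3,3): →(1,3)(W), (3,0)(W), (2,2)(W) — all W, so L
(4,0): →(2,0)(W) only, which is W, so L
(4,1): →(2,1)(W), (3,0)(W) — all W, so L
(5,0): →(3,0)(W) only, which is W, so L
(5,5): →(3,5)(W), (5,2)(W), (5,1)(W), (4,4)(W) — all W, so L
(6,2): →(4,2)(W), (5,1)(W) — all W, so L
(6,3): →(4,3)(W), (6,0)(W), (5,2)(W) — all W, so L
(6,4): →(4,4)(W), (6,1)(W), (6,0)(W), (5,3)(W) — all W, so L
(7,1): →(5,1)(W), (6,0)(W) — all W, so L
(7,2): →(5,2)(W), (6,1)(W) — all W, so L
Every other cell has at least one move into one of the L cells above, so it is W.
L cells per row: a=0: 3, a=1: 2, a=2: 3, a=3: 3, a=4: 2, a=5: 2, a=6: 3, a=7: 2; total 20.

20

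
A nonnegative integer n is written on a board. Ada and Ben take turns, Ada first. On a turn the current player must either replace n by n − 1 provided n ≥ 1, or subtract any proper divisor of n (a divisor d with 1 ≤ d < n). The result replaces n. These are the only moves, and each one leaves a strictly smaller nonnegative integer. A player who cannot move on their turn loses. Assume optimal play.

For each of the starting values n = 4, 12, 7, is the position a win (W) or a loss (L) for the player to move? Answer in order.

Work bottom-up. With no move the player to move loses. Otherwise the position is W if at least one move leads to an L position for the opponent, and L if every move leads to a W.
n=0: no move → L
n=1: W (go to 0, an L position)
n=2: L (sole option 1(W) is W)
n=3: W (go to 2, an L position)
n=4: W (go to 2, an L position)
n=5: L (sole option 4(W) is W)
n=6: W (go to 5, an L position)
n=7: L (sole option 6(W) is W)
n=8: W (go to 7, an L position)
n=9: L (options 6(W), 8(W) are all W)
n=10: W (go to 5, an L position)
n=11: L (sole option 10(W) is W)
n=12: W (go to 9, an L position)

4: W, 12: W, 7: L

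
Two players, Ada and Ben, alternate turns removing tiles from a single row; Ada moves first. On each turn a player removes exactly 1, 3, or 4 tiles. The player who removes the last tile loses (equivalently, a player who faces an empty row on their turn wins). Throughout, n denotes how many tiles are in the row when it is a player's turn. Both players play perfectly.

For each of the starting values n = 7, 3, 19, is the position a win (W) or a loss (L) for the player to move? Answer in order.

7: W, 3: L, 19: W

Positions with no move are W. A position that does have a move is losing for the player to move precisely when every available move leads to a winning position for the opponent. Fill in the labels:
n=0: no move; the opponent has just taken the last tile and therefore loses → W
n=1: L (sole option 0(W) is W)
n=2: W (go to 1, an L position)
n=3: L (options 2(W), 0(W) are all W)
n=4: W (go to 3, an L position)
n=5: W (go to 1, an L position)
n=6: W (go to 3, an L position)
n=7: W (go to 3, an L position)
n=8: L (options 7(W), 5(W), 4(W) are all W)
n=9: W (go to 8, an L position)
n=10: L (options 9(W), 7(W), 6(W) are all W)
n=11: W (go to 10, an L position)
n=12: W (go to 8, an L position)
n=13: W (go to 10, an L position)
n=14: W (go to 10, an L position)
n=15: L (options 14(W), 12(W), 11(W) are all W)
n=16: W (go to 15, an L position)
n=17: L (options 16(W), 14(W), 13(W) are all W)
n=18: W (go to 17, an L position)
n=19: W (go to 15, an L position)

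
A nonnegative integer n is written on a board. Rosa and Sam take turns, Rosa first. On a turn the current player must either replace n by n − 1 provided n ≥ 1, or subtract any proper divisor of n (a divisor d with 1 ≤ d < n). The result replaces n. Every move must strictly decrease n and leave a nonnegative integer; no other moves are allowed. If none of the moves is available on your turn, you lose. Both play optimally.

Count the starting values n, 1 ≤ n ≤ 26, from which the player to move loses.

12

Build the W/L table. Terminal = L. A non-terminal position is W if it has a move to some L; otherwise it is L.
n=0: no move → L
n=1: reaches L-position 0 → W
n=2: only reaches 1(W), which is W → L
n=3: reaches L-position 2 → W
n=4: reaches L-position 2 → W
n=5: only reaches 4(W), which is W → L
n=6: reaches L-position 5 → W
n=7: only reaches 6(W), which is W → L
n=8: reaches L-position 7 → W
n=9: only reaches 6(W), 8(W), all W → L
n=10: reaches L-position 5 → W
n=11: only reaches 10(W), which is W → L
n=12: reaches L-position 9 → W
n=13: only reaches 12(W), which is W → L
n=14: reaches L-position 7 → W
n=15: only reaches 10(W), 12(W), 14(W), all W → L
n=16: reaches L-position 15 → W
n=17: only reaches 16(W), which is W → L
n=18: reaches L-position 9 → W
n=19: only reaches 18(W), which is W → L
n=20: reaches L-position 15 → W
n=21: only reaches 14(W), 18(W), 20(W), all W → L
n=22: reaches L-position 11 → W
n=23: only reaches 22(W), which is W → L
n=24: reaches L-position 21 → W
n=25: only reaches 20(W), 24(W), all W → L
n=26: reaches L-position 13 → W
L entries with 1 ≤ n ≤ 26 (n=0 is outside the asked range and is not counted): n = 2, 5, 7, 9, 11, 13, 15, 17, 19, 21, 23, 25; that makes 12.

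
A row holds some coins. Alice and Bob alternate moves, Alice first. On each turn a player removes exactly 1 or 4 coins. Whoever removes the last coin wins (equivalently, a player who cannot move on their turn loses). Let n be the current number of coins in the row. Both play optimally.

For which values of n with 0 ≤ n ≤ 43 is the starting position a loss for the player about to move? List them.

0, 2, 5, 7, 10, 12, 15, 17, 20, 22, 25, 27, 30, 32, 35, 37, 40, 42

Compute win/loss labels from the base case upward. A position with no move is L. Any other position is W if it can reach an L in one move, else L.
n=0: no move → L
n=1: W (go to 0, an L position)
n=2: L (sole option 1(W) is W)
n=3: W (go to 2, an L position)
n=4: W (go to 0, an L position)
n=5: L (options 4(W), 1(W) are all W)
n=6: W (go to 5, an L position)
n=7: L (options 6(W), 3(W) are all W)
n=8: W (go to 7, an L position)
n=9: W (go to 5, an L position)
n=10: L (options 9(W), 6(W) are all W)
n=11: W (go to 10, an L position)
n=12: L (options 11(W), 8(W) are all W)
n=13: W (go to 12, an L position)
n=14: W (go to 10, an L position)
n=15: L (options 14(W), 11(W) are all W)
n=16: W (go to 15, an L position)
n=17: L (options 16(W), 13(W) are all W)
n=18: W (go to 17, an L position)
n=19: W (go to 15, an L position)
n=20: L (options 19(W), 16(W) are all W)
n=21: W (go to 20, an L position)
n=22: L (options 21(W), 18(W) are all W)
n=23: W (go to 22, an L position)
n=24: W (go to 20, an L position)
n=25: L (options 24(W), 21(W) are all W)
n=26: W (go to 25, an L position)
n=27: L (options 26(W), 23(W) are all W)
n=28: W (go to 27, an L position)
n=29: W (go to 25, an L position)
n=30: L (options 29(W), 26(W) are all W)
n=31: W (go to 30, an L position)
n=32: L (options 31(W), 28(W) are all W)
n=33: W (go to 32, an L position)
n=34: W (go to 30, an L position)
n=35: L (options 34(W), 31(W) are all W)
n=36: W (go to 35, an L position)
n=37: L (options 36(W), 33(W) are all W)
n=38: W (go to 37, an L position)
n=39: W (go to 35, an L position)
n=40: L (options 39(W), 36(W) are all W)
n=41: W (go to 40, an L position)
n=42: L (options 41(W), 38(W) are all W)
n=43: W (go to 42, an L position)
Reading off the rows marked L gives the requested list; there are 18 such values of n.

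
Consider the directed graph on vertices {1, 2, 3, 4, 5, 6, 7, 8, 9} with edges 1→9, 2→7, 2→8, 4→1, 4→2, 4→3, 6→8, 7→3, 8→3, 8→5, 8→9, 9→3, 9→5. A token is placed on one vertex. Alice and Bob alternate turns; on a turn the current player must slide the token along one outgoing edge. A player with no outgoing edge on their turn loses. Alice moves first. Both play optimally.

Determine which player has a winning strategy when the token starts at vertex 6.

Build the W/L table. Terminal = L. A non-terminal position is W if it has a move to some L; otherwise it is L.
Every edge goes from a vertex to one that appears earlier in the order 5, 3, 9, 8, 6, 1, 7, 2, 4, so processing vertices in that order labels each vertex after all of its successors.
5: no outgoing edge → L
3: no outgoing edge → L
9: W (go to 3, an L position)
8: W (go to 3, an L position)
6: L (sole option 8(W) is W)
1: L (sole option 9(W) is W)
7: W (go to 3, an L position)
2: L (options 7(W), 8(W) are all W)
4: W (go to 2, an L position)
Every move from 6 reaches a W position, so the mover loses.

Bob wins.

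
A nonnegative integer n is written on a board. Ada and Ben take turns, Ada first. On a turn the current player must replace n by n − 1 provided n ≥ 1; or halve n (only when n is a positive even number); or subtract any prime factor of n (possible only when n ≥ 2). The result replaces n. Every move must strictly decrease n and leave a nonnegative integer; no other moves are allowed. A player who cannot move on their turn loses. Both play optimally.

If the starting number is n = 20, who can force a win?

Classify positions by backward induction: terminal positions (no move available) are L. From any other position, the mover wins iff some move reaches an L.
n=0: no move → L
n=1: can move to 0, which is L ⇒ W
n=2: can move to 0, which is L ⇒ W
n=3: can move to 0, which is L ⇒ W
n=4: moves to 2(W), 3(W); every one is W ⇒ L
n=5: can move to 0, which is L ⇒ W
n=6: can move to 4, which is L ⇒ W
n=7: can move to 0, which is L ⇒ W
n=8: can move to 4, which is L ⇒ W
n=9: moves to 6(W), 8(W); every one is W ⇒ L
n=10: can move to 9, which is L ⇒ W
n=11: can move to 0, which is L ⇒ W
n=12: can move to 9, which is L ⇒ W
n=13: can move to 0, which is L ⇒ W
n=14: moves to 7(W), 12(W), 13(W); every one is W ⇒ L
n=15: can move to 14, which is L ⇒ W
n=16: can move to 14, which is L ⇒ W
n=17: can move to 0, which is L ⇒ W
n=18: can move to 9, which is L ⇒ W
n=19: can move to 0, which is L ⇒ W
n=20: moves to 10(W), 15(W), 18(W), 19(W); every one is W ⇒ L
Every move from 20 reaches a W position, so the mover loses.

Ben wins.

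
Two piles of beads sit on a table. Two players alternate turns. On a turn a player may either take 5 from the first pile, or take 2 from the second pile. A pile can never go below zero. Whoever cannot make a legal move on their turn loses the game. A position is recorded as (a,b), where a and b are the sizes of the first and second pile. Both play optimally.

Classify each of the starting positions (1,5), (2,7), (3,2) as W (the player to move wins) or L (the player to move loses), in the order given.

(1,5): L, (2,7): W, (3,2): W

Label each position W (a win for the player to move) or L (a loss). A position with no legal move is L; any other position is W exactly when some move reaches an L, and L when every move reaches a W.
No move ever increases a pile, so every position that can arise here has a ≤ 3 and b ≤ 7; it is enough to label the cells with 0 ≤ a ≤ 3 and 0 ≤ b ≤ 7.
Every move lowers a or b (never raises either), so fill the grid row by row in increasing a, and left to right within a row: each cell's successors are then already labelled.
      b=0  b=1  b=2  b=3  b=4  b=5  b=6  b=7
a=0:    L    L    W    W    L    L    W    W
a=1:    L    L    W    W    L    L    W    W
a=2:    L    L    W    W    L    L    W    W
a=3:    L    L    W    W    L    L    W    W
Cells with no legal move (terminal, hence L): (0,0), (0,1), (1,0), (1,1), (2,0), (2,1), (3,0), (3,1).
The remaining L cells, each justified by listing all of its moves:
(0,4): L (sole option (0,2)(W) is W)
(0,5): L (sole option (0,3)(W) is W)
(1,4): L (sole option (1,2)(W) is W)
(1,5): L (sole option (1,3)(W) is W)
(2,4): L (sole option (2,2)(W) is W)
(2,5): L (sole option (2,3)(W) is W)
(3,4): L (sole option (3,2)(W) is W)
(3,5): L (sole option (3,3)(W) is W)
Every other cell has at least one move into one of the L cells above, so it is W.
(1,5): one of the L cells justified above, so L
(2,7): the move to (2,5) reaches an L cell, so W
(3,2): the move to (3,0) reaches an L cell, so W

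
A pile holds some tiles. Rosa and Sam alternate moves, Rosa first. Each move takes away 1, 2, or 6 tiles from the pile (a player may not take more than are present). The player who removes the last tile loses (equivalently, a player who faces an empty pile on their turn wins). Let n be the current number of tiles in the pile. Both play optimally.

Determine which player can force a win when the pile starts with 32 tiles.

Sam wins.

Label each position W (a win for the player to move) or L (a loss). A position with no legal move is W; any other position is W exactly when some move reaches an L, and L when every move reaches a W.
n=0: no move; the opponent has just taken the last tile and therefore loses → W
n=1: →0(W) only, which is W, so L
n=2: →1(L), so W
n=3: →1(L), so W
n=4: →3(W), 2(W) — all W, so L
n=5: →4(L), so W
n=6: →4(L), so W
n=7: →1(L), so W
n=8: →7(W), 6(W), 2(W) — all W, so L
n=9: →8(L), so W
n=10: →8(L), so W
n=11: →10(W), 9(W), 5(W) — all W, so L
n=12: →11(L), so W
n=13: →11(L), so W
n=14: →8(L), so W
n=15: →14(W), 13(W), 9(W) — all W, so L
n=16: →15(L), so W
n=17: →15(L), so W
n=18: →17(W), 16(W), 12(W) — all W, so L
n=19: →18(L), so W
n=20: →18(L), so W
n=21: →15(L), so W
n=22: →21(W), 20(W), 16(W) — all W, so L
n=23: →22(L), so W
n=24: →22(L), so W
n=25: →24(W), 23(W), 19(W) — all W, so L
n=26: →25(L), so W
n=27: →25(L), so W
n=28: →22(L), so W
n=29: →28(W), 27(W), 23(W) — all W, so L
n=30: →29(L), so W
n=31: →29(L), so W
n=32: →31(W), 30(W), 26(W) — all W, so L
The starting position 32 is L: whatever Rosa does, the opponent receives a W position.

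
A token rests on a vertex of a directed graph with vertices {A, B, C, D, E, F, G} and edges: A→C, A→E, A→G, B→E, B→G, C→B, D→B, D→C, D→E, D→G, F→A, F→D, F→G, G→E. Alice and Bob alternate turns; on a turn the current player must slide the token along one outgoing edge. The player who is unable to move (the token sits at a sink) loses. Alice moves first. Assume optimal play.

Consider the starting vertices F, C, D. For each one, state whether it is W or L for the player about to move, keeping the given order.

F: L, C: L, D: W

Work bottom-up. With no move the player to move loses. Otherwise the position is W if at least one move leads to an L position for the opponent, and L if every move leads to a W.
Every edge goes from a vertex to one that appears earlier in the order E, G, B, C, A, D, F, so processing vertices in that order labels each vertex after all of its successors.
E: no outgoing edge → L
G: reaches L-position E → W
B: reaches L-position E → W
C: only reaches B(W), which is W → L
A: reaches L-position C → W
D: reaches L-position C → W
F: only reaches D(W), A(W), G(W), all W → L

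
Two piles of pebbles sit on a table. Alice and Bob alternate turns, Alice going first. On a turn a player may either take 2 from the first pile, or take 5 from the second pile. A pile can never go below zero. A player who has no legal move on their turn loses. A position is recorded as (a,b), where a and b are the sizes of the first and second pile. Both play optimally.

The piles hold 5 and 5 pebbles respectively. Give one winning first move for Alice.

Move to (3,5).

Compute win/loss labels from the base case upward. A position with no move is L. Any other position is W if it can reach an L in one move, else L.
No move ever increases a pile, so every position that can arise here has a ≤ 5 and b ≤ 5; it is enough to label the cells with 0 ≤ a ≤ 5 and 0 ≤ b ≤ 5.
Every move lowers a or b (never raises either), so fill the grid row by row in increasing a, and left to right within a row: each cell's successors are then already labelled.
      b=0  b=1  b=2  b=3  b=4  b=5
a=0:    L    L    L    L    L    W
a=1:    L    L    L    L    L    W
a=2:    W    W    W    W    W    L
a=3:    W    W    W    W    W    L
a=4:    L    L    L    L    L    W
a=5:    L    L    L    L    L    W
Cells with no legal move (terminal, hence L): (0,0), (0,1), (0,2), (0,3), (0,4), (1,0), (1,1), (1,2), (1,3), (1,4).
The remaining L cells, each justified by listing all of its moves:
(2,5): L (options (0,5)(W), (2,0)(W) are all W)
(3,5): L (options (1,5)(W), (3,0)(W) are all W)
(4,0): L (sole option (2,0)(W) is W)
(4,1): L (sole option (2,1)(W) is W)
(4,2): L (sole option (2,2)(W) is W)
(4,3): L (sole option (2,3)(W) is W)
(4,4): L (sole option (2,4)(W) is W)
(5,0): L (sole option (3,0)(W) is W)
(5,1): L (sole option (3,1)(W) is W)
(5,2): L (sole option (3,2)(W) is W)
(5,3): L (sole option (3,3)(W) is W)
(5,4): L (sole option (3,4)(W) is W)
Every other cell has at least one move into one of the L cells above, so it is W.
From (5,5), the L positions reachable in one move are: (3,5), (5,0). Any move reaching one of these is winning.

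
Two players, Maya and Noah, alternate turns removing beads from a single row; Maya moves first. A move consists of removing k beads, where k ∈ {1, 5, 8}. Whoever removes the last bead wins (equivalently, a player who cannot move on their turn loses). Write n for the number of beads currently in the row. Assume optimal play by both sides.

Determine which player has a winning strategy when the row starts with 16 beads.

Compute win/loss labels from the base case upward. A position with no move is L. Any other position is W if it can reach an L in one move, else L.
n=0: no move → L
n=1: can move to 0, which is L ⇒ W
n=2: the only move is to 1(W), a W ⇒ L
n=3: can move to 2, which is L ⇒ W
n=4: the only move is to 3(W), a W ⇒ L
n=5: can move to 4, which is L ⇒ W
n=6: moves to 5(W), 1(W); every one is W ⇒ L
n=7: can move to 6, which is L ⇒ W
n=8: can move to 0, which is L ⇒ W
n=9: can move to 4, which is L ⇒ W
n=10: can move to 2, which is L ⇒ W
n=11: can move to 6, which is L ⇒ W
n=12: can move to 4, which is L ⇒ W
n=13: moves to 12(W), 8(W), 5(W); every one is W ⇒ L
n=14: can move to 13, which is L ⇒ W
n=15: moves to 14(W), 10(W), 7(W); every one is W ⇒ L
n=16: can move to 15, which is L ⇒ W
From 16 Maya can remove 1, leaving 15, reaching an L position.

Maya wins.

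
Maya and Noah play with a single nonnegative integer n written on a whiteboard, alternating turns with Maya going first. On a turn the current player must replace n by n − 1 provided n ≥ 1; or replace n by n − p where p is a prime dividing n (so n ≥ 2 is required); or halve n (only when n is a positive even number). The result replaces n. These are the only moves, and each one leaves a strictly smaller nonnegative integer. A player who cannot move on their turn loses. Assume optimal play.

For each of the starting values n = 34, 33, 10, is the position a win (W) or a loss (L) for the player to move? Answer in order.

34: L, 33: W, 10: W

Classify positions by backward induction: terminal positions (no move available) are L. From any other position, the mover wins iff some move reaches an L.
n=0: no move → L
n=1: W (go to 0, an L position)
n=2: W (go to 0, an L position)
n=3: W (go to 0, an L position)
n=4: L (options 2(W), 3(W) are all W)
n=5: W (go to 0, an L position)
n=6: W (go to 4, an L position)
n=7: W (go to 0, an L position)
n=8: W (go to 4, an L position)
n=9: L (options 6(W), 8(W) are all W)
n=10: W (go to 9, an L position)
n=11: W (go to 0, an L position)
n=12: W (go to 9, an L position)
n=13: W (go to 0, an L position)
n=14: L (options 7(W), 12(W), 13(W) are all W)
n=15: W (go to 14, an L position)
n=16: W (go to 14, an L position)
n=17: W (go to 0, an L position)
n=18: W (go to 9, an L position)
n=19: W (go to 0, an L position)
n=20: L (options 10(W), 15(W), 18(W), 19(W) are all W)
n=21: W (go to 14, an L position)
n=22: W (go to 20, an L position)
n=23: W (go to 0, an L position)
n=24: L (options 12(W), 21(W), 22(W), 23(W) are all W)
n=25: W (go to 20, an L position)
n=26: W (go to 24, an L position)
n=27: W (go to 24, an L position)
n=28: W (go to 14, an L position)
n=29: W (go to 0, an L position)
n=30: L (options 15(W), 25(W), 27(W), 28(W), 29(W) are all W)
n=31: W (go to 0, an L position)
n=32: W (go to 30, an L position)
n=33: W (go to 30, an L position)
n=34: L (options 17(W), 32(W), 33(W) are all W)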